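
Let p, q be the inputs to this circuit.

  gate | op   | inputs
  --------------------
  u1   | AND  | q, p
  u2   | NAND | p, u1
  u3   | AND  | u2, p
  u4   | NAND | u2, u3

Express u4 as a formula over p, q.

(p NAND (q AND p)) NAND ((p NAND (q AND p)) AND p)

u1 = q AND p
u2 = p NAND u1 = p NAND (q AND p)
u3 = u2 AND p = (p NAND (q AND p)) AND p
u4 = u2 NAND u3 = (p NAND (q AND p)) NAND ((p NAND (q AND p)) AND p)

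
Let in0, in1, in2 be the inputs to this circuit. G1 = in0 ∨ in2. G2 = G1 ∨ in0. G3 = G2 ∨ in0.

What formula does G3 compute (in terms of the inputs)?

G1 = in0 ∨ in2
G2 = G1 ∨ in0 = (in0 ∨ in2) ∨ in0
G3 = G2 ∨ in0 = ((in0 ∨ in2) ∨ in0) ∨ in0

((in0 ∨ in2) ∨ in0) ∨ in0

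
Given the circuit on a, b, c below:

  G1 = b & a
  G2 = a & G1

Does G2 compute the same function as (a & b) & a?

G1 = b & a
G2 = a & G1 = a & (b & a)
At a=0, b=0, c=0: circuit gives 0, formula gives 0.
At a=1, b=1, c=0: circuit gives 1, formula gives 1.
Agrees on all 8 inputs.

Yes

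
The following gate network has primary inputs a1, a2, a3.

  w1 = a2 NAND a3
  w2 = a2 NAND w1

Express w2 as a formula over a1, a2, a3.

w1 = a2 NAND a3
w2 = a2 NAND w1 = a2 NAND (a2 NAND a3)

a2 NAND (a2 NAND a3)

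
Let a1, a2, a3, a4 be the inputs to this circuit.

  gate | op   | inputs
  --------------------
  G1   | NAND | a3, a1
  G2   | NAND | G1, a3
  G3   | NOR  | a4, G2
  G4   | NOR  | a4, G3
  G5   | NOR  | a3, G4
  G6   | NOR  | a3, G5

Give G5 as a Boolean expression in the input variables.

G1 = a3 NAND a1
G2 = G1 NAND a3 = (a3 NAND a1) NAND a3
G3 = a4 NOR G2 = a4 NOR ((a3 NAND a1) NAND a3)
G4 = a4 NOR G3 = a4 NOR (a4 NOR ((a3 NAND a1) NAND a3))
G5 = a3 NOR G4 = a3 NOR (a4 NOR (a4 NOR ((a3 NAND a1) NAND a3)))

a3 NOR (a4 NOR (a4 NOR ((a3 NAND a1) NAND a3)))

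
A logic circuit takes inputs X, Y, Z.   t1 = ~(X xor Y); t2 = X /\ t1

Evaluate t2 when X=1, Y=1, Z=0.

t1 = ~(1 xor 1) = 1
t2 = 1 /\ 1 = 1

1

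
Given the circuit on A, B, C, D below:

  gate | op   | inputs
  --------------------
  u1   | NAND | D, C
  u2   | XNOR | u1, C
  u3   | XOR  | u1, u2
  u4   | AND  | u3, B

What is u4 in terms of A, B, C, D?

((D NAND C) XOR ((D NAND C) XNOR C)) AND B

u1 = D NAND C
u2 = u1 XNOR C = (D NAND C) XNOR C
u3 = u1 XOR u2 = (D NAND C) XOR ((D NAND C) XNOR C)
u4 = u3 AND B = ((D NAND C) XOR ((D NAND C) XNOR C)) AND B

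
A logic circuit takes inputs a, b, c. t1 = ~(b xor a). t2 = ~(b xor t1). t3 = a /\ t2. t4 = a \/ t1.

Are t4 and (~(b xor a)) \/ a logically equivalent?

t1 = ~(b xor a)
t4 = a \/ t1 = a \/ (~(b xor a))
At a=0, b=1, c=0: circuit gives 0, formula gives 0.
At a=0, b=0, c=0: circuit gives 1, formula gives 1.
Agrees on all 8 inputs.

Yes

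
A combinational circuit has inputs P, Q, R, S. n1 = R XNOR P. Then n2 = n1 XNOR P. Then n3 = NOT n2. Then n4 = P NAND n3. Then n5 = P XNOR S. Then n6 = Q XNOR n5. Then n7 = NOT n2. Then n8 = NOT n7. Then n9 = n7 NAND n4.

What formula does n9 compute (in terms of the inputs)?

n1 = R XNOR P
n2 = n1 XNOR P = (R XNOR P) XNOR P
n3 = NOT n2 = NOT ((R XNOR P) XNOR P)
n4 = P NAND n3 = P NAND NOT ((R XNOR P) XNOR P)
n7 = NOT n2 = NOT ((R XNOR P) XNOR P)
n9 = n7 NAND n4 = NOT ((R XNOR P) XNOR P) NAND (P NAND NOT ((R XNOR P) XNOR P))

NOT ((R XNOR P) XNOR P) NAND (P NAND NOT ((R XNOR P) XNOR P))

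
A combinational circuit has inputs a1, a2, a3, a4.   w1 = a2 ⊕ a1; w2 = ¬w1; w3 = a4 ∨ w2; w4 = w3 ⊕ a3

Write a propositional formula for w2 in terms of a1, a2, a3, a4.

w1 = a2 ⊕ a1
w2 = ¬w1 = ¬(a2 ⊕ a1)

¬(a2 ⊕ a1)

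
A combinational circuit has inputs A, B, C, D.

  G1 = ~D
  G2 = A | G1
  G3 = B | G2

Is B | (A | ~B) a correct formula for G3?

G1 = ~D
G2 = A | G1 = A | ~D
G3 = B | G2 = B | (A | ~D)
At A=0, B=0, C=0, D=1: circuit gives 0, formula gives 1.

No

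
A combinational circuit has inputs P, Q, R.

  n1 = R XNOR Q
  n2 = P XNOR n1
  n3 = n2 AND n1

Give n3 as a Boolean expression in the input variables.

n1 = R XNOR Q
n2 = P XNOR n1 = P XNOR (R XNOR Q)
n3 = n2 AND n1 = (P XNOR (R XNOR Q)) AND (R XNOR Q)

(P XNOR (R XNOR Q)) AND (R XNOR Q)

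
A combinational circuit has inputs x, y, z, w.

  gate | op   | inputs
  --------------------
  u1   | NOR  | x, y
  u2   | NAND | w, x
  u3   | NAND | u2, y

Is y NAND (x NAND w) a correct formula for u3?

u2 = w NAND x
u3 = u2 NAND y = (w NAND x) NAND y
At x=0, y=1, z=0, w=0: circuit gives 0, formula gives 0.
At x=0, y=0, z=0, w=0: circuit gives 1, formula gives 1.
Agrees on all 16 inputs.

Yes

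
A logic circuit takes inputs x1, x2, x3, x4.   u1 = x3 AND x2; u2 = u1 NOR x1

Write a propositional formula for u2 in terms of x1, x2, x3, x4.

u1 = x3 AND x2
u2 = u1 NOR x1 = (x3 AND x2) NOR x1

(x3 AND x2) NOR x1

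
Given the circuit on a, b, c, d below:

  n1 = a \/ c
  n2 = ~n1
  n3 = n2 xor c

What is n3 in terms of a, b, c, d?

~(a \/ c) xor c

n1 = a \/ c
n2 = ~n1 = ~(a \/ c)
n3 = n2 xor c = ~(a \/ c) xor c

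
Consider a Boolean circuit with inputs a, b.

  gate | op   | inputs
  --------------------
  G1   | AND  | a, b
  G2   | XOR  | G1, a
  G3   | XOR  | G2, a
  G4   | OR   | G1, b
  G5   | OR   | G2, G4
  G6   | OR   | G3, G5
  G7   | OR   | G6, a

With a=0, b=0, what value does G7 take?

G1 = 0 AND 0 = 0
G2 = 0 XOR 0 = 0
G3 = 0 XOR 0 = 0
G4 = 0 OR 0 = 0
G5 = 0 OR 0 = 0
G6 = 0 OR 0 = 0
G7 = 0 OR 0 = 0

0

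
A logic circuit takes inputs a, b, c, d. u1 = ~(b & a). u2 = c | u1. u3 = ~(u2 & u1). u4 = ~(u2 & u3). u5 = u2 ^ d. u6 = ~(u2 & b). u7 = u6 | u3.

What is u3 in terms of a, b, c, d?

u1 = ~(b & a)
u2 = c | u1 = c | (~(b & a))
u3 = ~(u2 & u1) = ~((c | (~(b & a))) & (~(b & a)))

~((c | (~(b & a))) & (~(b & a)))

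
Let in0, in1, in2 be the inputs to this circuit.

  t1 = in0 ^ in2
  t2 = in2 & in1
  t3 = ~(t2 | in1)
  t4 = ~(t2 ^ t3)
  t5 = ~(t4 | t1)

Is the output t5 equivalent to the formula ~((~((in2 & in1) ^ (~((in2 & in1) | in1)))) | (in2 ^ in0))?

t1 = in0 ^ in2
t2 = in2 & in1
t3 = ~(t2 | in1) = ~((in2 & in1) | in1)
t4 = ~(t2 ^ t3) = ~((in2 & in1) ^ (~((in2 & in1) | in1)))
t5 = ~(t4 | t1) = ~((~((in2 & in1) ^ (~((in2 & in1) | in1)))) | (in0 ^ in2))
At in0=0, in1=0, in2=1: circuit gives 0, formula gives 0.
At in0=0, in1=0, in2=0: circuit gives 1, formula gives 1.
Agrees on all 8 inputs.

Yes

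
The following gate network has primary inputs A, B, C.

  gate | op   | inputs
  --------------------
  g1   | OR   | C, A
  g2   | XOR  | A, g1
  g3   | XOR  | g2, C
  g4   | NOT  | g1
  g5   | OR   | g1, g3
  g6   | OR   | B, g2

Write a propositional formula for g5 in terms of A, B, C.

g1 = C OR A
g2 = A XOR g1 = A XOR (C OR A)
g3 = g2 XOR C = (A XOR (C OR A)) XOR C
g5 = g1 OR g3 = (C OR A) OR ((A XOR (C OR A)) XOR C)

(C OR A) OR ((A XOR (C OR A)) XOR C)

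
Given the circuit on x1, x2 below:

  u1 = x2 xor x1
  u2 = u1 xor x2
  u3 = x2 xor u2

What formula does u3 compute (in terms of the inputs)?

x2 xor ((x2 xor x1) xor x2)

u1 = x2 xor x1
u2 = u1 xor x2 = (x2 xor x1) xor x2
u3 = x2 xor u2 = x2 xor ((x2 xor x1) xor x2)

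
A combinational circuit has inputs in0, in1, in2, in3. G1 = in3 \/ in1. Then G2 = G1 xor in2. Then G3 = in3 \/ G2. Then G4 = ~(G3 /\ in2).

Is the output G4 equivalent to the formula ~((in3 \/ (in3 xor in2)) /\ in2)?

G1 = in3 \/ in1
G2 = G1 xor in2 = (in3 \/ in1) xor in2
G3 = in3 \/ G2 = in3 \/ ((in3 \/ in1) xor in2)
G4 = ~(G3 /\ in2) = ~((in3 \/ ((in3 \/ in1) xor in2)) /\ in2)
At in0=0, in1=1, in2=1, in3=0: circuit gives 1, formula gives 0.

No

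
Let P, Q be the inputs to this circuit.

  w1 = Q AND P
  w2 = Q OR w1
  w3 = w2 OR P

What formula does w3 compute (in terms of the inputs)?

(Q OR (Q AND P)) OR P

w1 = Q AND P
w2 = Q OR w1 = Q OR (Q AND P)
w3 = w2 OR P = (Q OR (Q AND P)) OR P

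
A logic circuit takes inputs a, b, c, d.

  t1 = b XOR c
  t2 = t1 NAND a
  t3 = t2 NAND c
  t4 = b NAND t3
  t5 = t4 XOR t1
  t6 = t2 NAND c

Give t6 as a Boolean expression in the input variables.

t1 = b XOR c
t2 = t1 NAND a = (b XOR c) NAND a
t6 = t2 NAND c = ((b XOR c) NAND a) NAND c

((b XOR c) NAND a) NAND c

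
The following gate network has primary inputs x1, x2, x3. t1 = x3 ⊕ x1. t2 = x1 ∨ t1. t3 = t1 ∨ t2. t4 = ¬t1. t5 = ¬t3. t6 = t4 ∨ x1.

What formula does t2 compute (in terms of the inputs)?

x1 ∨ (x3 ⊕ x1)

t1 = x3 ⊕ x1
t2 = x1 ∨ t1 = x1 ∨ (x3 ⊕ x1)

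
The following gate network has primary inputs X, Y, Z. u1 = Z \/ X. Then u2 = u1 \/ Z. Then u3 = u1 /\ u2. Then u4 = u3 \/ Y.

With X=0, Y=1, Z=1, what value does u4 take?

1

u1 = 1 \/ 0 = 1
u2 = 1 \/ 1 = 1
u3 = 1 /\ 1 = 1
u4 = 1 \/ 1 = 1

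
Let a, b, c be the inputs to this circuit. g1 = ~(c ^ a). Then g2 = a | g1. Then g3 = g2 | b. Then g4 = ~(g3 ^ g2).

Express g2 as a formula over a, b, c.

g1 = ~(c ^ a)
g2 = a | g1 = a | (~(c ^ a))

a | (~(c ^ a))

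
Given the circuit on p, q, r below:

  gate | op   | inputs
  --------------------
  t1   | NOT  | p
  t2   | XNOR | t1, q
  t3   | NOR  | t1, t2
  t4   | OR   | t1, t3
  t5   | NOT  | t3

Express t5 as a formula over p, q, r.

t1 = NOT p
t2 = t1 XNOR q = NOT p XNOR q
t3 = t1 NOR t2 = NOT p NOR (NOT p XNOR q)
t5 = NOT t3 = NOT (NOT p NOR (NOT p XNOR q))

NOT (NOT p NOR (NOT p XNOR q))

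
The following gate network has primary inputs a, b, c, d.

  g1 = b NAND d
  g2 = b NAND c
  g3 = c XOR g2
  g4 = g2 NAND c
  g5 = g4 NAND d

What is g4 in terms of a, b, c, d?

(b NAND c) NAND c

g2 = b NAND c
g4 = g2 NAND c = (b NAND c) NAND c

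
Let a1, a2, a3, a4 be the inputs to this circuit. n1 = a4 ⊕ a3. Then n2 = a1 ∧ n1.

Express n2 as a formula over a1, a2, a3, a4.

n1 = a4 ⊕ a3
n2 = a1 ∧ n1 = a1 ∧ (a4 ⊕ a3)

a1 ∧ (a4 ⊕ a3)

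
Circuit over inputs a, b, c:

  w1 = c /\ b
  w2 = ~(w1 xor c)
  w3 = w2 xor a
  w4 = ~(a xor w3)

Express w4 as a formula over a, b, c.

~(a xor ((~((c /\ b) xor c)) xor a))

w1 = c /\ b
w2 = ~(w1 xor c) = ~((c /\ b) xor c)
w3 = w2 xor a = (~((c /\ b) xor c)) xor a
w4 = ~(a xor w3) = ~(a xor ((~((c /\ b) xor c)) xor a))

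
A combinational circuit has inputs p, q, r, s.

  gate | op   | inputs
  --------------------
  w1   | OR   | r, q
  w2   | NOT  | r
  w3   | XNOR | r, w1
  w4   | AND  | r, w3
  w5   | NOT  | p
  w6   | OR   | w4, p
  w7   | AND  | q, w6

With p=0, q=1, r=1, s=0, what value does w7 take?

w1 = 1 OR 1 = 1
w3 = 1 XNOR 1 = 1
w4 = 1 AND 1 = 1
w6 = 1 OR 0 = 1
w7 = 1 AND 1 = 1

1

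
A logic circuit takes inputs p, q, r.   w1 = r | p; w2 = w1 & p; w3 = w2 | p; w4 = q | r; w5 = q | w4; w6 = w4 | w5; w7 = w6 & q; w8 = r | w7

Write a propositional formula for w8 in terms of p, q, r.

w4 = q | r
w5 = q | w4 = q | (q | r)
w6 = w4 | w5 = (q | r) | (q | (q | r))
w7 = w6 & q = ((q | r) | (q | (q | r))) & q
w8 = r | w7 = r | (((q | r) | (q | (q | r))) & q)

r | (((q | r) | (q | (q | r))) & q)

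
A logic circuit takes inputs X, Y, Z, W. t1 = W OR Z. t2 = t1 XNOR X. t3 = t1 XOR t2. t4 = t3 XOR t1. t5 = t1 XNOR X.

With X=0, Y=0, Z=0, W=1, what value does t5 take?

t1 = 1 OR 0 = 1
t5 = 1 XNOR 0 = 0

0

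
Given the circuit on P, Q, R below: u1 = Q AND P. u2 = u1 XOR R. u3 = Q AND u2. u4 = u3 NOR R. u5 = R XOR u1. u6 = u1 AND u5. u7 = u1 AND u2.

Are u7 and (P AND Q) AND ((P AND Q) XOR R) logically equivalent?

Yes

u1 = Q AND P
u2 = u1 XOR R = (Q AND P) XOR R
u7 = u1 AND u2 = (Q AND P) AND ((Q AND P) XOR R)
At P=0, Q=0, R=0: circuit gives 0, formula gives 0.
At P=1, Q=1, R=0: circuit gives 1, formula gives 1.
Agrees on all 8 inputs.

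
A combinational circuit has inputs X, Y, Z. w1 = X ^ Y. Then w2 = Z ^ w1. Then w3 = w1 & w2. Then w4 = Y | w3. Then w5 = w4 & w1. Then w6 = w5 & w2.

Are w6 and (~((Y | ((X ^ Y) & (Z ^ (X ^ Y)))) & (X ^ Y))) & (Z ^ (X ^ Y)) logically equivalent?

No

w1 = X ^ Y
w2 = Z ^ w1 = Z ^ (X ^ Y)
w3 = w1 & w2 = (X ^ Y) & (Z ^ (X ^ Y))
w4 = Y | w3 = Y | ((X ^ Y) & (Z ^ (X ^ Y)))
w5 = w4 & w1 = (Y | ((X ^ Y) & (Z ^ (X ^ Y)))) & (X ^ Y)
w6 = w5 & w2 = ((Y | ((X ^ Y) & (Z ^ (X ^ Y)))) & (X ^ Y)) & (Z ^ (X ^ Y))
At X=0, Y=0, Z=1: circuit gives 0, formula gives 1.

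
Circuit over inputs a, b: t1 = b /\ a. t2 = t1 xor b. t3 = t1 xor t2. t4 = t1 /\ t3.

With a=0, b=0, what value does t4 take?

t1 = 0 /\ 0 = 0
t2 = 0 xor 0 = 0
t3 = 0 xor 0 = 0
t4 = 0 /\ 0 = 0

0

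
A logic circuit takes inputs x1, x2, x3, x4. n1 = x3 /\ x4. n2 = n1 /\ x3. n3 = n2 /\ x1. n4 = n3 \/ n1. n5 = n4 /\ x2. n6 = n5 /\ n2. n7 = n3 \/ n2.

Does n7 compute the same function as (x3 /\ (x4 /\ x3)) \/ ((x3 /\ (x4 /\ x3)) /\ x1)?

n1 = x3 /\ x4
n2 = n1 /\ x3 = (x3 /\ x4) /\ x3
n3 = n2 /\ x1 = ((x3 /\ x4) /\ x3) /\ x1
n7 = n3 \/ n2 = (((x3 /\ x4) /\ x3) /\ x1) \/ ((x3 /\ x4) /\ x3)
At x1=0, x2=0, x3=0, x4=0: circuit gives 0, formula gives 0.
At x1=0, x2=0, x3=1, x4=1: circuit gives 1, formula gives 1.
Agrees on all 16 inputs.

Yes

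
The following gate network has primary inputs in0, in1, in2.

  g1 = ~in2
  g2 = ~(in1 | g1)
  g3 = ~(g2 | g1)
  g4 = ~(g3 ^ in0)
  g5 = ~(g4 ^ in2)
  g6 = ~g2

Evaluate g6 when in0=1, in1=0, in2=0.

1

g1 = ~0 = 1
g2 = ~(0 | 1) = 0
g6 = ~0 = 1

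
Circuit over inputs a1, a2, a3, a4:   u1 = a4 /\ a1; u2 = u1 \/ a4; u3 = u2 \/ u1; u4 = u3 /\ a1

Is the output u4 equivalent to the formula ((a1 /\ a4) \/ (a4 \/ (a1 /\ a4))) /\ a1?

u1 = a4 /\ a1
u2 = u1 \/ a4 = (a4 /\ a1) \/ a4
u3 = u2 \/ u1 = ((a4 /\ a1) \/ a4) \/ (a4 /\ a1)
u4 = u3 /\ a1 = (((a4 /\ a1) \/ a4) \/ (a4 /\ a1)) /\ a1
At a1=0, a2=0, a3=0, a4=0: circuit gives 0, formula gives 0.
At a1=1, a2=0, a3=0, a4=1: circuit gives 1, formula gives 1.
Agrees on all 16 inputs.

Yes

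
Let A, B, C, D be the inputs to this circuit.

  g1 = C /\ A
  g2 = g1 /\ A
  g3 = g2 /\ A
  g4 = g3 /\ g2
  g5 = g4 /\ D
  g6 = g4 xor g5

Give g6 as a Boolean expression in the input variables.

((((C /\ A) /\ A) /\ A) /\ ((C /\ A) /\ A)) xor (((((C /\ A) /\ A) /\ A) /\ ((C /\ A) /\ A)) /\ D)

g1 = C /\ A
g2 = g1 /\ A = (C /\ A) /\ A
g3 = g2 /\ A = ((C /\ A) /\ A) /\ A
g4 = g3 /\ g2 = (((C /\ A) /\ A) /\ A) /\ ((C /\ A) /\ A)
g5 = g4 /\ D = ((((C /\ A) /\ A) /\ A) /\ ((C /\ A) /\ A)) /\ D
g6 = g4 xor g5 = ((((C /\ A) /\ A) /\ A) /\ ((C /\ A) /\ A)) xor (((((C /\ A) /\ A) /\ A) /\ ((C /\ A) /\ A)) /\ D)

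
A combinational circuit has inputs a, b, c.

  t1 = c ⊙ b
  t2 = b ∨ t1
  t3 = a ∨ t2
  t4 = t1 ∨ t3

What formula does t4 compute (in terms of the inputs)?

(c ⊙ b) ∨ (a ∨ (b ∨ (c ⊙ b)))

t1 = c ⊙ b
t2 = b ∨ t1 = b ∨ (c ⊙ b)
t3 = a ∨ t2 = a ∨ (b ∨ (c ⊙ b))
t4 = t1 ∨ t3 = (c ⊙ b) ∨ (a ∨ (b ∨ (c ⊙ b)))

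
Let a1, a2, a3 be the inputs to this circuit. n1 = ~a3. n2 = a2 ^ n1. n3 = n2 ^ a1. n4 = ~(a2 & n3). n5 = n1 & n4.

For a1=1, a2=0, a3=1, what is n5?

n1 = ~1 = 0
n2 = 0 ^ 0 = 0
n3 = 0 ^ 1 = 1
n4 = ~(0 & 1) = 1
n5 = 0 & 1 = 0

0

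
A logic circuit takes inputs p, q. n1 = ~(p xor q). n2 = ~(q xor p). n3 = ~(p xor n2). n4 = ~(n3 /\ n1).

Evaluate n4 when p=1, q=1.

0

n1 = ~(1 xor 1) = 1
n2 = ~(1 xor 1) = 1
n3 = ~(1 xor 1) = 1
n4 = ~(1 /\ 1) = 0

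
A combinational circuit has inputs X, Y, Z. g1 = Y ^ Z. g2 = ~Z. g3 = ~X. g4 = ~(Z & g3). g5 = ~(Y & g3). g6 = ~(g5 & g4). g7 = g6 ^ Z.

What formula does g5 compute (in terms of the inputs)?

g3 = ~X
g5 = ~(Y & g3) = ~(Y & ~X)

~(Y & ~X)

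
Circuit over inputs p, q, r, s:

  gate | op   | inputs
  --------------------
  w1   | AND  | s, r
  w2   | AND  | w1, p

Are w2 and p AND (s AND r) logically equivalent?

Yes

w1 = s AND r
w2 = w1 AND p = (s AND r) AND p
At p=0, q=0, r=0, s=0: circuit gives 0, formula gives 0.
At p=1, q=0, r=1, s=1: circuit gives 1, formula gives 1.
Agrees on all 16 inputs.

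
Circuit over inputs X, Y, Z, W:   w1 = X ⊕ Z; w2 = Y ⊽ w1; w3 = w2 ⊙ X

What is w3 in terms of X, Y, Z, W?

w1 = X ⊕ Z
w2 = Y ⊽ w1 = Y ⊽ (X ⊕ Z)
w3 = w2 ⊙ X = (Y ⊽ (X ⊕ Z)) ⊙ X

(Y ⊽ (X ⊕ Z)) ⊙ X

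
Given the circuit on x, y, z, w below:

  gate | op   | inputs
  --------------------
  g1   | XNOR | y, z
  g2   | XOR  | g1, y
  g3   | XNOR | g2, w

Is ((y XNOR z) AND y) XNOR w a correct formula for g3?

No

g1 = y XNOR z
g2 = g1 XOR y = (y XNOR z) XOR y
g3 = g2 XNOR w = ((y XNOR z) XOR y) XNOR w
At x=0, y=0, z=0, w=0: circuit gives 0, formula gives 1.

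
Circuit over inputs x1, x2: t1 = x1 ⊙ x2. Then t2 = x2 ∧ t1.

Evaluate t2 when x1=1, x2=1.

1

t1 = 1 ⊙ 1 = 1
t2 = 1 ∧ 1 = 1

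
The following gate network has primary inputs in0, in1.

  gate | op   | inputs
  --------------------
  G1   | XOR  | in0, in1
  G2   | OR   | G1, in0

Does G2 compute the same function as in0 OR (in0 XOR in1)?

Yes

G1 = in0 XOR in1
G2 = G1 OR in0 = (in0 XOR in1) OR in0
At in0=0, in1=0: circuit gives 0, formula gives 0.
At in0=0, in1=1: circuit gives 1, formula gives 1.
Agrees on all 4 inputs.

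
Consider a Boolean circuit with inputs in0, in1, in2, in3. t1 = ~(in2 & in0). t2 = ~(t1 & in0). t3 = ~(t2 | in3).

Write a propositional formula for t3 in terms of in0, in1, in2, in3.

t1 = ~(in2 & in0)
t2 = ~(t1 & in0) = ~((~(in2 & in0)) & in0)
t3 = ~(t2 | in3) = ~((~((~(in2 & in0)) & in0)) | in3)

~((~((~(in2 & in0)) & in0)) | in3)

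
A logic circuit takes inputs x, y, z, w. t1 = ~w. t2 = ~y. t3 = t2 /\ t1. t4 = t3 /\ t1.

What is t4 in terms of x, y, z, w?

(~y /\ ~w) /\ ~w

t1 = ~w
t2 = ~y
t3 = t2 /\ t1 = ~y /\ ~w
t4 = t3 /\ t1 = (~y /\ ~w) /\ ~w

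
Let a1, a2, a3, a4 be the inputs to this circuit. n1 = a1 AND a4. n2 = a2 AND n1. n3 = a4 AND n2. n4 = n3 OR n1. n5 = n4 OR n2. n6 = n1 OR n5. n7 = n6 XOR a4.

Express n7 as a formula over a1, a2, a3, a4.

((a1 AND a4) OR (((a4 AND (a2 AND (a1 AND a4))) OR (a1 AND a4)) OR (a2 AND (a1 AND a4)))) XOR a4

n1 = a1 AND a4
n2 = a2 AND n1 = a2 AND (a1 AND a4)
n3 = a4 AND n2 = a4 AND (a2 AND (a1 AND a4))
n4 = n3 OR n1 = (a4 AND (a2 AND (a1 AND a4))) OR (a1 AND a4)
n5 = n4 OR n2 = ((a4 AND (a2 AND (a1 AND a4))) OR (a1 AND a4)) OR (a2 AND (a1 AND a4))
n6 = n1 OR n5 = (a1 AND a4) OR (((a4 AND (a2 AND (a1 AND a4))) OR (a1 AND a4)) OR (a2 AND (a1 AND a4)))
n7 = n6 XOR a4 = ((a1 AND a4) OR (((a4 AND (a2 AND (a1 AND a4))) OR (a1 AND a4)) OR (a2 AND (a1 AND a4)))) XOR a4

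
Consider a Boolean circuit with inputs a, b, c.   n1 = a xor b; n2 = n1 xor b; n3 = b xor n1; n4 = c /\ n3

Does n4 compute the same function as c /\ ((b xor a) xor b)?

Yes

n1 = a xor b
n3 = b xor n1 = b xor (a xor b)
n4 = c /\ n3 = c /\ (b xor (a xor b))
At a=0, b=0, c=0: circuit gives 0, formula gives 0.
At a=1, b=0, c=1: circuit gives 1, formula gives 1.
Agrees on all 8 inputs.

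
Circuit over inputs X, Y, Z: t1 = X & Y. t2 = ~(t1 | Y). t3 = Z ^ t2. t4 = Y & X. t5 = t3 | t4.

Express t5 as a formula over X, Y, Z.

(Z ^ (~((X & Y) | Y))) | (Y & X)

t1 = X & Y
t2 = ~(t1 | Y) = ~((X & Y) | Y)
t3 = Z ^ t2 = Z ^ (~((X & Y) | Y))
t4 = Y & X
t5 = t3 | t4 = (Z ^ (~((X & Y) | Y))) | (Y & X)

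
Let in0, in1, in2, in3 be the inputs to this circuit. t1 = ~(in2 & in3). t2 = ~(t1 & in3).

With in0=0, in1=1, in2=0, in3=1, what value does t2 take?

t1 = ~(0 & 1) = 1
t2 = ~(1 & 1) = 0

0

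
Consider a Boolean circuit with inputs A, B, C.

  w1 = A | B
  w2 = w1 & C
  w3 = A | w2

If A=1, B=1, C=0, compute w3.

1

w1 = 1 | 1 = 1
w2 = 1 & 0 = 0
w3 = 1 | 0 = 1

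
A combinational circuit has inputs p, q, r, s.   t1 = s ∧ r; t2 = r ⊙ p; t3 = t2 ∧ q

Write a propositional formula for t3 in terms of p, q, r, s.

(r ⊙ p) ∧ q

t2 = r ⊙ p
t3 = t2 ∧ q = (r ⊙ p) ∧ q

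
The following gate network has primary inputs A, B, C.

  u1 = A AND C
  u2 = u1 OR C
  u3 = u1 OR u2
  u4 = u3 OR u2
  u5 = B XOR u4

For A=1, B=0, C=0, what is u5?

u1 = 1 AND 0 = 0
u2 = 0 OR 0 = 0
u3 = 0 OR 0 = 0
u4 = 0 OR 0 = 0
u5 = 0 XOR 0 = 0

0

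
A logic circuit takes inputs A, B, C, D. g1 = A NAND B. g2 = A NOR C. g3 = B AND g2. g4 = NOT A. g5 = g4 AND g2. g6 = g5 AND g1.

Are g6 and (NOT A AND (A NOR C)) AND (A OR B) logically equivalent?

g1 = A NAND B
g2 = A NOR C
g4 = NOT A
g5 = g4 AND g2 = NOT A AND (A NOR C)
g6 = g5 AND g1 = (NOT A AND (A NOR C)) AND (A NAND B)
At A=0, B=0, C=0, D=0: circuit gives 1, formula gives 0.

No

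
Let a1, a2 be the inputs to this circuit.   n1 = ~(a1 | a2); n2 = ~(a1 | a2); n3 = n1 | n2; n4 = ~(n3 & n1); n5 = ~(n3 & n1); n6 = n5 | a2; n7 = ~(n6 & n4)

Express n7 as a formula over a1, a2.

~(((~(((~(a1 | a2)) | (~(a1 | a2))) & (~(a1 | a2)))) | a2) & (~(((~(a1 | a2)) | (~(a1 | a2))) & (~(a1 | a2)))))

n1 = ~(a1 | a2)
n2 = ~(a1 | a2)
n3 = n1 | n2 = (~(a1 | a2)) | (~(a1 | a2))
n4 = ~(n3 & n1) = ~(((~(a1 | a2)) | (~(a1 | a2))) & (~(a1 | a2)))
n5 = ~(n3 & n1) = ~(((~(a1 | a2)) | (~(a1 | a2))) & (~(a1 | a2)))
n6 = n5 | a2 = (~(((~(a1 | a2)) | (~(a1 | a2))) & (~(a1 | a2)))) | a2
n7 = ~(n6 & n4) = ~(((~(((~(a1 | a2)) | (~(a1 | a2))) & (~(a1 | a2)))) | a2) & (~(((~(a1 | a2)) | (~(a1 | a2))) & (~(a1 | a2)))))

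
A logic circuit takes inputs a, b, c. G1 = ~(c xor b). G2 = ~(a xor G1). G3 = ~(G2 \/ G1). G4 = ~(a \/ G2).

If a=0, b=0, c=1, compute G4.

G1 = ~(1 xor 0) = 0
G2 = ~(0 xor 0) = 1
G4 = ~(0 \/ 1) = 0

0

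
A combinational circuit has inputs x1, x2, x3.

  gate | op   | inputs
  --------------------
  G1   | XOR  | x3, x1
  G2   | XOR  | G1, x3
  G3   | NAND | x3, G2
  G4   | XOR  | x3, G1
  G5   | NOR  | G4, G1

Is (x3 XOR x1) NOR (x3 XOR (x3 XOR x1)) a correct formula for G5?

Yes

G1 = x3 XOR x1
G4 = x3 XOR G1 = x3 XOR (x3 XOR x1)
G5 = G4 NOR G1 = (x3 XOR (x3 XOR x1)) NOR (x3 XOR x1)
At x1=0, x2=0, x3=1: circuit gives 0, formula gives 0.
At x1=0, x2=0, x3=0: circuit gives 1, formula gives 1.
Agrees on all 8 inputs.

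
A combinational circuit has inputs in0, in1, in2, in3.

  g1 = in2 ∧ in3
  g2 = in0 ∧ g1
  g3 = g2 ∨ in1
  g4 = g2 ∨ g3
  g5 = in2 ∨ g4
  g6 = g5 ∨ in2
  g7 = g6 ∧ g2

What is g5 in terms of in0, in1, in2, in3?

in2 ∨ ((in0 ∧ (in2 ∧ in3)) ∨ ((in0 ∧ (in2 ∧ in3)) ∨ in1))

g1 = in2 ∧ in3
g2 = in0 ∧ g1 = in0 ∧ (in2 ∧ in3)
g3 = g2 ∨ in1 = (in0 ∧ (in2 ∧ in3)) ∨ in1
g4 = g2 ∨ g3 = (in0 ∧ (in2 ∧ in3)) ∨ ((in0 ∧ (in2 ∧ in3)) ∨ in1)
g5 = in2 ∨ g4 = in2 ∨ ((in0 ∧ (in2 ∧ in3)) ∨ ((in0 ∧ (in2 ∧ in3)) ∨ in1))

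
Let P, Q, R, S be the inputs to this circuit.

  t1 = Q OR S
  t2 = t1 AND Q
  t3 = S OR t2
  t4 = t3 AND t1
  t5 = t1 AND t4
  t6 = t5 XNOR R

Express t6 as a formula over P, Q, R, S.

t1 = Q OR S
t2 = t1 AND Q = (Q OR S) AND Q
t3 = S OR t2 = S OR ((Q OR S) AND Q)
t4 = t3 AND t1 = (S OR ((Q OR S) AND Q)) AND (Q OR S)
t5 = t1 AND t4 = (Q OR S) AND ((S OR ((Q OR S) AND Q)) AND (Q OR S))
t6 = t5 XNOR R = ((Q OR S) AND ((S OR ((Q OR S) AND Q)) AND (Q OR S))) XNOR R

((Q OR S) AND ((S OR ((Q OR S) AND Q)) AND (Q OR S))) XNOR R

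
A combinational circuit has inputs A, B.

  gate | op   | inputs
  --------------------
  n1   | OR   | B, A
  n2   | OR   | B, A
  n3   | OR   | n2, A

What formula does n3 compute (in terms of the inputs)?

n2 = B OR A
n3 = n2 OR A = (B OR A) OR A

(B OR A) OR A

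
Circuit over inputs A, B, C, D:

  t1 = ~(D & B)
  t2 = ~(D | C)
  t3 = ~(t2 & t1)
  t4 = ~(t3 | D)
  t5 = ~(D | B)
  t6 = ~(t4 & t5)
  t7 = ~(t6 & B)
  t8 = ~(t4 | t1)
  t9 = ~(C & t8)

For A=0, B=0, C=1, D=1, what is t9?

1

t1 = ~(1 & 0) = 1
t2 = ~(1 | 1) = 0
t3 = ~(0 & 1) = 1
t4 = ~(1 | 1) = 0
t8 = ~(0 | 1) = 0
t9 = ~(1 & 0) = 1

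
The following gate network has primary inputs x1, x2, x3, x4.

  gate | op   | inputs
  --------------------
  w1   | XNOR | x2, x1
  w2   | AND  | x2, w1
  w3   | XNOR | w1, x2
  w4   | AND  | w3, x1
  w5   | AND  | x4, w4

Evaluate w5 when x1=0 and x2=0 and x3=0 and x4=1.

w1 = 0 XNOR 0 = 1
w3 = 1 XNOR 0 = 0
w4 = 0 AND 0 = 0
w5 = 1 AND 0 = 0

0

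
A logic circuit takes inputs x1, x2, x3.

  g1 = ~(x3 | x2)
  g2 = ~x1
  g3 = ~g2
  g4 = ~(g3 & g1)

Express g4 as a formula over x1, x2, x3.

~(~~x1 & (~(x3 | x2)))

g1 = ~(x3 | x2)
g2 = ~x1
g3 = ~g2 = ~~x1
g4 = ~(g3 & g1) = ~(~~x1 & (~(x3 | x2)))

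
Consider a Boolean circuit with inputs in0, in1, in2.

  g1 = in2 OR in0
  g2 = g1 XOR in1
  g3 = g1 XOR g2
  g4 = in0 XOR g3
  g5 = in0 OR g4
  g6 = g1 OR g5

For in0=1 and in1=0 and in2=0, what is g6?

g1 = 0 OR 1 = 1
g2 = 1 XOR 0 = 1
g3 = 1 XOR 1 = 0
g4 = 1 XOR 0 = 1
g5 = 1 OR 1 = 1
g6 = 1 OR 1 = 1

1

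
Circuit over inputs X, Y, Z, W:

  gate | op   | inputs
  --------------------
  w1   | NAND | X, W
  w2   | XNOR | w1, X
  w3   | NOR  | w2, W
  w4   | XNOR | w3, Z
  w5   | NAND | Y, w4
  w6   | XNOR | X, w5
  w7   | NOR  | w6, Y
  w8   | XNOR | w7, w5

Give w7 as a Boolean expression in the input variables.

w1 = X NAND W
w2 = w1 XNOR X = (X NAND W) XNOR X
w3 = w2 NOR W = ((X NAND W) XNOR X) NOR W
w4 = w3 XNOR Z = (((X NAND W) XNOR X) NOR W) XNOR Z
w5 = Y NAND w4 = Y NAND ((((X NAND W) XNOR X) NOR W) XNOR Z)
w6 = X XNOR w5 = X XNOR (Y NAND ((((X NAND W) XNOR X) NOR W) XNOR Z))
w7 = w6 NOR Y = (X XNOR (Y NAND ((((X NAND W) XNOR X) NOR W) XNOR Z))) NOR Y

(X XNOR (Y NAND ((((X NAND W) XNOR X) NOR W) XNOR Z))) NOR Y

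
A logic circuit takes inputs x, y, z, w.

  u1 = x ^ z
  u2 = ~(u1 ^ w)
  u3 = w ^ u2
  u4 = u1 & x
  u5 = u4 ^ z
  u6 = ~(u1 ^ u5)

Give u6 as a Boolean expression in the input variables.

~((x ^ z) ^ (((x ^ z) & x) ^ z))

u1 = x ^ z
u4 = u1 & x = (x ^ z) & x
u5 = u4 ^ z = ((x ^ z) & x) ^ z
u6 = ~(u1 ^ u5) = ~((x ^ z) ^ (((x ^ z) & x) ^ z))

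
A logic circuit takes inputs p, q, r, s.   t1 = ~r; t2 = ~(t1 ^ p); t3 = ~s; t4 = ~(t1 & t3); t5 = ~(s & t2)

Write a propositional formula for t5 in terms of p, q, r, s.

t1 = ~r
t2 = ~(t1 ^ p) = ~(~r ^ p)
t5 = ~(s & t2) = ~(s & (~(~r ^ p)))

~(s & (~(~r ^ p)))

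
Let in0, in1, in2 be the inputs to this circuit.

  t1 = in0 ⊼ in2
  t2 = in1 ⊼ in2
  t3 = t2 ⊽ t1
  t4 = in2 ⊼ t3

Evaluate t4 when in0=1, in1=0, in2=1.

1

t1 = 1 ⊼ 1 = 0
t2 = 0 ⊼ 1 = 1
t3 = 1 ⊽ 0 = 0
t4 = 1 ⊼ 0 = 1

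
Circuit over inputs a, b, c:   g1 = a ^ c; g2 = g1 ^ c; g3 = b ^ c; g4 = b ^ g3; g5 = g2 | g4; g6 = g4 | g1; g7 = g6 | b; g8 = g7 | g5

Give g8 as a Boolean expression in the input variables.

(((b ^ (b ^ c)) | (a ^ c)) | b) | (((a ^ c) ^ c) | (b ^ (b ^ c)))

g1 = a ^ c
g2 = g1 ^ c = (a ^ c) ^ c
g3 = b ^ c
g4 = b ^ g3 = b ^ (b ^ c)
g5 = g2 | g4 = ((a ^ c) ^ c) | (b ^ (b ^ c))
g6 = g4 | g1 = (b ^ (b ^ c)) | (a ^ c)
g7 = g6 | b = ((b ^ (b ^ c)) | (a ^ c)) | b
g8 = g7 | g5 = (((b ^ (b ^ c)) | (a ^ c)) | b) | (((a ^ c) ^ c) | (b ^ (b ^ c)))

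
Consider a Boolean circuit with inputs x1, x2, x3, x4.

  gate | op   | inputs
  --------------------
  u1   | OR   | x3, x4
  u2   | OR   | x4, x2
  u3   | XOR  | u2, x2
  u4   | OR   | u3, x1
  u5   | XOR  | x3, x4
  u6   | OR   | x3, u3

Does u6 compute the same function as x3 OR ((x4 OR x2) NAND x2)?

No

u2 = x4 OR x2
u3 = u2 XOR x2 = (x4 OR x2) XOR x2
u6 = x3 OR u3 = x3 OR ((x4 OR x2) XOR x2)
At x1=0, x2=0, x3=0, x4=0: circuit gives 0, formula gives 1.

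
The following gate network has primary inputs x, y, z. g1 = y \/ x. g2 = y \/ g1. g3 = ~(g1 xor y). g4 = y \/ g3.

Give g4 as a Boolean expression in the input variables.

g1 = y \/ x
g3 = ~(g1 xor y) = ~((y \/ x) xor y)
g4 = y \/ g3 = y \/ (~((y \/ x) xor y))

y \/ (~((y \/ x) xor y))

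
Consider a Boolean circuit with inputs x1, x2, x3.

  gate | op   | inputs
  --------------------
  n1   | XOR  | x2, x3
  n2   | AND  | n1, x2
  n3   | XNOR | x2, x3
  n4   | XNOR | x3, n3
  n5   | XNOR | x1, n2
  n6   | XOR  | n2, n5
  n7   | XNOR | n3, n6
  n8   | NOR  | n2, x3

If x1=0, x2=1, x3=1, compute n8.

0

n1 = 1 XOR 1 = 0
n2 = 0 AND 1 = 0
n8 = 0 NOR 1 = 0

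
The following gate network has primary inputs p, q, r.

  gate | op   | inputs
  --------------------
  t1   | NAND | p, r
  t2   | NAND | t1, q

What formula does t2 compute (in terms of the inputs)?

t1 = p NAND r
t2 = t1 NAND q = (p NAND r) NAND q

(p NAND r) NAND q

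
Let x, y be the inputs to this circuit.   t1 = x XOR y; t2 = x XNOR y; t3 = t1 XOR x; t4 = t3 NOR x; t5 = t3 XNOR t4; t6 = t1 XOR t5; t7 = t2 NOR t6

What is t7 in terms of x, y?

t1 = x XOR y
t2 = x XNOR y
t3 = t1 XOR x = (x XOR y) XOR x
t4 = t3 NOR x = ((x XOR y) XOR x) NOR x
t5 = t3 XNOR t4 = ((x XOR y) XOR x) XNOR (((x XOR y) XOR x) NOR x)
t6 = t1 XOR t5 = (x XOR y) XOR (((x XOR y) XOR x) XNOR (((x XOR y) XOR x) NOR x))
t7 = t2 NOR t6 = (x XNOR y) NOR ((x XOR y) XOR (((x XOR y) XOR x) XNOR (((x XOR y) XOR x) NOR x)))

(x XNOR y) NOR ((x XOR y) XOR (((x XOR y) XOR x) XNOR (((x XOR y) XOR x) NOR x)))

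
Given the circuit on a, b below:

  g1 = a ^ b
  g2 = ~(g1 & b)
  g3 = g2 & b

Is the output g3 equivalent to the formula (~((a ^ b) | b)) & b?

g1 = a ^ b
g2 = ~(g1 & b) = ~((a ^ b) & b)
g3 = g2 & b = (~((a ^ b) & b)) & b
At a=1, b=1: circuit gives 1, formula gives 0.

No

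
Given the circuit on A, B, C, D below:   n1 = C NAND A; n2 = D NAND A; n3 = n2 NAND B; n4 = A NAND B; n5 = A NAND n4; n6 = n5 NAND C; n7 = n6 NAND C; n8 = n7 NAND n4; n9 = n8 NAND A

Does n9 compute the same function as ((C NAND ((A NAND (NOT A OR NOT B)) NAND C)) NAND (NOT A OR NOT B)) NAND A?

n4 = A NAND B
n5 = A NAND n4 = A NAND (A NAND B)
n6 = n5 NAND C = (A NAND (A NAND B)) NAND C
n7 = n6 NAND C = ((A NAND (A NAND B)) NAND C) NAND C
n8 = n7 NAND n4 = (((A NAND (A NAND B)) NAND C) NAND C) NAND (A NAND B)
n9 = n8 NAND A = ((((A NAND (A NAND B)) NAND C) NAND C) NAND (A NAND B)) NAND A
At A=1, B=0, C=1, D=0: circuit gives 0, formula gives 0.
At A=0, B=0, C=0, D=0: circuit gives 1, formula gives 1.
Agrees on all 16 inputs.

Yes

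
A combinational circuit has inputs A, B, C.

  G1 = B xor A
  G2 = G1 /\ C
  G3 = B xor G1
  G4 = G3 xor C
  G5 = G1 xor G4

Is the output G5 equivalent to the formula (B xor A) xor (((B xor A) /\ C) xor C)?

No

G1 = B xor A
G3 = B xor G1 = B xor (B xor A)
G4 = G3 xor C = (B xor (B xor A)) xor C
G5 = G1 xor G4 = (B xor A) xor ((B xor (B xor A)) xor C)
At A=0, B=1, C=1: circuit gives 0, formula gives 1.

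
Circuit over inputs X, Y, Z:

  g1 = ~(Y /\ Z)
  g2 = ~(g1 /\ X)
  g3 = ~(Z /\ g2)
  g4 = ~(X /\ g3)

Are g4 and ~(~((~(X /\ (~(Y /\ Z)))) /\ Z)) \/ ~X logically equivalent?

g1 = ~(Y /\ Z)
g2 = ~(g1 /\ X) = ~((~(Y /\ Z)) /\ X)
g3 = ~(Z /\ g2) = ~(Z /\ (~((~(Y /\ Z)) /\ X)))
g4 = ~(X /\ g3) = ~(X /\ (~(Z /\ (~((~(Y /\ Z)) /\ X)))))
At X=1, Y=0, Z=0: circuit gives 0, formula gives 0.
At X=0, Y=0, Z=0: circuit gives 1, formula gives 1.
Agrees on all 8 inputs.

Yes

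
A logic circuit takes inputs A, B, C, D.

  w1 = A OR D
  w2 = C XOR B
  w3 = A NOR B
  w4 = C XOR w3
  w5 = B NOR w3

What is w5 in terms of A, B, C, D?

B NOR (A NOR B)

w3 = A NOR B
w5 = B NOR w3 = B NOR (A NOR B)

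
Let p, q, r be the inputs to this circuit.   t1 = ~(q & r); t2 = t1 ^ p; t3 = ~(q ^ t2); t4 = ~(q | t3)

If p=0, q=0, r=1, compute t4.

t1 = ~(0 & 1) = 1
t2 = 1 ^ 0 = 1
t3 = ~(0 ^ 1) = 0
t4 = ~(0 | 0) = 1

1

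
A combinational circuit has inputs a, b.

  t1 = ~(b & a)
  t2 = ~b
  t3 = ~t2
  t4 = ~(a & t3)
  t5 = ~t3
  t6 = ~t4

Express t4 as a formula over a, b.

~(a & ~~b)

t2 = ~b
t3 = ~t2 = ~~b
t4 = ~(a & t3) = ~(a & ~~b)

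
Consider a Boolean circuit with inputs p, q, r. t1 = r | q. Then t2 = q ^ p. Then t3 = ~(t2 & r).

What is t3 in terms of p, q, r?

~((q ^ p) & r)

t2 = q ^ p
t3 = ~(t2 & r) = ~((q ^ p) & r)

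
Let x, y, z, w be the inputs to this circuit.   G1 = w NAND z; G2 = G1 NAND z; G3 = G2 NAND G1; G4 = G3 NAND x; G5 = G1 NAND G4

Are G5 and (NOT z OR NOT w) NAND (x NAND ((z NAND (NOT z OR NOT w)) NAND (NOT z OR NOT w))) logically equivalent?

G1 = w NAND z
G2 = G1 NAND z = (w NAND z) NAND z
G3 = G2 NAND G1 = ((w NAND z) NAND z) NAND (w NAND z)
G4 = G3 NAND x = (((w NAND z) NAND z) NAND (w NAND z)) NAND x
G5 = G1 NAND G4 = (w NAND z) NAND ((((w NAND z) NAND z) NAND (w NAND z)) NAND x)
At x=0, y=0, z=0, w=0: circuit gives 0, formula gives 0.
At x=0, y=0, z=1, w=1: circuit gives 1, formula gives 1.
Agrees on all 16 inputs.

Yes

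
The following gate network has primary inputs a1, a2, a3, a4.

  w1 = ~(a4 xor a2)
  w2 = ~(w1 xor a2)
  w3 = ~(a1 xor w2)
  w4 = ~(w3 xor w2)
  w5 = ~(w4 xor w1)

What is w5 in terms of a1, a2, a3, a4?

~((~((~(a1 xor (~((~(a4 xor a2)) xor a2)))) xor (~((~(a4 xor a2)) xor a2)))) xor (~(a4 xor a2)))

w1 = ~(a4 xor a2)
w2 = ~(w1 xor a2) = ~((~(a4 xor a2)) xor a2)
w3 = ~(a1 xor w2) = ~(a1 xor (~((~(a4 xor a2)) xor a2)))
w4 = ~(w3 xor w2) = ~((~(a1 xor (~((~(a4 xor a2)) xor a2)))) xor (~((~(a4 xor a2)) xor a2)))
w5 = ~(w4 xor w1) = ~((~((~(a1 xor (~((~(a4 xor a2)) xor a2)))) xor (~((~(a4 xor a2)) xor a2)))) xor (~(a4 xor a2)))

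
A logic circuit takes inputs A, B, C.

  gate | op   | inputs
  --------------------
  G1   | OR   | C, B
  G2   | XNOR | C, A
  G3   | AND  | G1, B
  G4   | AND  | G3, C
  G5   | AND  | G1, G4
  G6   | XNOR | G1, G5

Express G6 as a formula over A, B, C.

(C OR B) XNOR ((C OR B) AND (((C OR B) AND B) AND C))

G1 = C OR B
G3 = G1 AND B = (C OR B) AND B
G4 = G3 AND C = ((C OR B) AND B) AND C
G5 = G1 AND G4 = (C OR B) AND (((C OR B) AND B) AND C)
G6 = G1 XNOR G5 = (C OR B) XNOR ((C OR B) AND (((C OR B) AND B) AND C))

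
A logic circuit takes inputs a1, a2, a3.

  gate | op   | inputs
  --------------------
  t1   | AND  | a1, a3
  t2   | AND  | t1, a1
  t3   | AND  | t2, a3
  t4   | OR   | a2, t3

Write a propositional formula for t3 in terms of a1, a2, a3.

t1 = a1 AND a3
t2 = t1 AND a1 = (a1 AND a3) AND a1
t3 = t2 AND a3 = ((a1 AND a3) AND a1) AND a3

((a1 AND a3) AND a1) AND a3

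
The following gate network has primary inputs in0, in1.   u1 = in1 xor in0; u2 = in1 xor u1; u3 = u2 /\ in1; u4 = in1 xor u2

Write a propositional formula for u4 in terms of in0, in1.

in1 xor (in1 xor (in1 xor in0))

u1 = in1 xor in0
u2 = in1 xor u1 = in1 xor (in1 xor in0)
u4 = in1 xor u2 = in1 xor (in1 xor (in1 xor in0))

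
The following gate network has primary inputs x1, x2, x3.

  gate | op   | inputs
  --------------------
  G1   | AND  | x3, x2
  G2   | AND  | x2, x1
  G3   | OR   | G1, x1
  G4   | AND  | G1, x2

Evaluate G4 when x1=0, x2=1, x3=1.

1

G1 = 1 AND 1 = 1
G4 = 1 AND 1 = 1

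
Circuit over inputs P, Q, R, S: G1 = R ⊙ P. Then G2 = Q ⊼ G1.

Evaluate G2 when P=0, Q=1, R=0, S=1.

G1 = 0 ⊙ 0 = 1
G2 = 1 ⊼ 1 = 0

0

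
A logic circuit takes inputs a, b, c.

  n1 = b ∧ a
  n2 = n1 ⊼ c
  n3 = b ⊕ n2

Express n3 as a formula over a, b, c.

b ⊕ ((b ∧ a) ⊼ c)

n1 = b ∧ a
n2 = n1 ⊼ c = (b ∧ a) ⊼ c
n3 = b ⊕ n2 = b ⊕ ((b ∧ a) ⊼ c)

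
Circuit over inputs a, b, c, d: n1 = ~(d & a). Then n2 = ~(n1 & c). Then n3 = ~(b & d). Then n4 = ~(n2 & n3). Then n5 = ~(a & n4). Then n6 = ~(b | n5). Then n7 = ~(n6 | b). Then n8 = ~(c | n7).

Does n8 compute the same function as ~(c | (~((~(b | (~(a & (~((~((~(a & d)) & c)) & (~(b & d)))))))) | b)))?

Yes

n1 = ~(d & a)
n2 = ~(n1 & c) = ~((~(d & a)) & c)
n3 = ~(b & d)
n4 = ~(n2 & n3) = ~((~((~(d & a)) & c)) & (~(b & d)))
n5 = ~(a & n4) = ~(a & (~((~((~(d & a)) & c)) & (~(b & d)))))
n6 = ~(b | n5) = ~(b | (~(a & (~((~((~(d & a)) & c)) & (~(b & d)))))))
n7 = ~(n6 | b) = ~((~(b | (~(a & (~((~((~(d & a)) & c)) & (~(b & d)))))))) | b)
n8 = ~(c | n7) = ~(c | (~((~(b | (~(a & (~((~((~(d & a)) & c)) & (~(b & d)))))))) | b)))
At a=0, b=0, c=0, d=0: circuit gives 0, formula gives 0.
At a=0, b=1, c=0, d=0: circuit gives 1, formula gives 1.
Agrees on all 16 inputs.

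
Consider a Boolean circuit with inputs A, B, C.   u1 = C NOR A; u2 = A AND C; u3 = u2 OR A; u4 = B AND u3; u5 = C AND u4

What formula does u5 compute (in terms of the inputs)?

u2 = A AND C
u3 = u2 OR A = (A AND C) OR A
u4 = B AND u3 = B AND ((A AND C) OR A)
u5 = C AND u4 = C AND (B AND ((A AND C) OR A))

C AND (B AND ((A AND C) OR A))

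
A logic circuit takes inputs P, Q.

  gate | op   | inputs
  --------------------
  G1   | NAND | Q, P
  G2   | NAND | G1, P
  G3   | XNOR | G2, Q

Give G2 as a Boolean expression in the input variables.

(Q NAND P) NAND P

G1 = Q NAND P
G2 = G1 NAND P = (Q NAND P) NAND P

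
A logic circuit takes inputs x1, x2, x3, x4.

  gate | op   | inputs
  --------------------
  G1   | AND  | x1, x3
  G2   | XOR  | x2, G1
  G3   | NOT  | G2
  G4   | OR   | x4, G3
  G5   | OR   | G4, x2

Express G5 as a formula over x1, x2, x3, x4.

G1 = x1 AND x3
G2 = x2 XOR G1 = x2 XOR (x1 AND x3)
G3 = NOT G2 = NOT (x2 XOR (x1 AND x3))
G4 = x4 OR G3 = x4 OR NOT (x2 XOR (x1 AND x3))
G5 = G4 OR x2 = (x4 OR NOT (x2 XOR (x1 AND x3))) OR x2

(x4 OR NOT (x2 XOR (x1 AND x3))) OR x2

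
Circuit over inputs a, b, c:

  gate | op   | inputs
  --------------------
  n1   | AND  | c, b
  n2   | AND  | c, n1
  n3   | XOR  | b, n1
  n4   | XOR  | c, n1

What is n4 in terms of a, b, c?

n1 = c AND b
n4 = c XOR n1 = c XOR (c AND b)

c XOR (c AND b)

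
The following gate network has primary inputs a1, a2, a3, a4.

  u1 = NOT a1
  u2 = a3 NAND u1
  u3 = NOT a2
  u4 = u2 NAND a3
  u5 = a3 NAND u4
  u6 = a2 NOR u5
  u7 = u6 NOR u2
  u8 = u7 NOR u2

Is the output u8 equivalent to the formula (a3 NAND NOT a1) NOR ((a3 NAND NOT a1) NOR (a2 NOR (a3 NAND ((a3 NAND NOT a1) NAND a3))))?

u1 = NOT a1
u2 = a3 NAND u1 = a3 NAND NOT a1
u4 = u2 NAND a3 = (a3 NAND NOT a1) NAND a3
u5 = a3 NAND u4 = a3 NAND ((a3 NAND NOT a1) NAND a3)
u6 = a2 NOR u5 = a2 NOR (a3 NAND ((a3 NAND NOT a1) NAND a3))
u7 = u6 NOR u2 = (a2 NOR (a3 NAND ((a3 NAND NOT a1) NAND a3))) NOR (a3 NAND NOT a1)
u8 = u7 NOR u2 = ((a2 NOR (a3 NAND ((a3 NAND NOT a1) NAND a3))) NOR (a3 NAND NOT a1)) NOR (a3 NAND NOT a1)
At a1=0, a2=0, a3=0, a4=0: circuit gives 0, formula gives 0.
At a1=0, a2=0, a3=1, a4=0: circuit gives 1, formula gives 1.
Agrees on all 16 inputs.

Yes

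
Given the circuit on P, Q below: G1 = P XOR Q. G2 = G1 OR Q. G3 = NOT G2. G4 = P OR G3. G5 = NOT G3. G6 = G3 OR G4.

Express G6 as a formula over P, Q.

NOT ((P XOR Q) OR Q) OR (P OR NOT ((P XOR Q) OR Q))

G1 = P XOR Q
G2 = G1 OR Q = (P XOR Q) OR Q
G3 = NOT G2 = NOT ((P XOR Q) OR Q)
G4 = P OR G3 = P OR NOT ((P XOR Q) OR Q)
G6 = G3 OR G4 = NOT ((P XOR Q) OR Q) OR (P OR NOT ((P XOR Q) OR Q))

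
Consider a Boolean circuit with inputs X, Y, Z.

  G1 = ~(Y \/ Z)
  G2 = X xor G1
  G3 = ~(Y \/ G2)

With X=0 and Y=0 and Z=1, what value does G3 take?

1

G1 = ~(0 \/ 1) = 0
G2 = 0 xor 0 = 0
G3 = ~(0 \/ 0) = 1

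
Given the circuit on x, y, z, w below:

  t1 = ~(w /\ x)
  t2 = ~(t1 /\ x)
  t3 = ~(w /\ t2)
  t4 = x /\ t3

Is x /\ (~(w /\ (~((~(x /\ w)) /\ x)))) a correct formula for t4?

t1 = ~(w /\ x)
t2 = ~(t1 /\ x) = ~((~(w /\ x)) /\ x)
t3 = ~(w /\ t2) = ~(w /\ (~((~(w /\ x)) /\ x)))
t4 = x /\ t3 = x /\ (~(w /\ (~((~(w /\ x)) /\ x))))
At x=0, y=0, z=0, w=0: circuit gives 0, formula gives 0.
At x=1, y=0, z=0, w=0: circuit gives 1, formula gives 1.
Agrees on all 16 inputs.

Yes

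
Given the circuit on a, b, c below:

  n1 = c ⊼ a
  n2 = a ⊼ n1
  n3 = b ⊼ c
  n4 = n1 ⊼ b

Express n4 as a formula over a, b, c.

n1 = c ⊼ a
n4 = n1 ⊼ b = (c ⊼ a) ⊼ b

(c ⊼ a) ⊼ b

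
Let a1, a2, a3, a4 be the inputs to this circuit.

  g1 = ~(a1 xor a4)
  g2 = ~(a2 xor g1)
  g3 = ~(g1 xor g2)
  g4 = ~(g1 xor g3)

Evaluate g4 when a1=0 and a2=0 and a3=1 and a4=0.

0

g1 = ~(0 xor 0) = 1
g2 = ~(0 xor 1) = 0
g3 = ~(1 xor 0) = 0
g4 = ~(1 xor 0) = 0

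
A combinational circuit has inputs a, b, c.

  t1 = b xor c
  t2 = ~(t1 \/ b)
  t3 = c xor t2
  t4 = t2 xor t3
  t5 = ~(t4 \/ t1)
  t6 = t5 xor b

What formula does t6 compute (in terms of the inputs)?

(~(((~((b xor c) \/ b)) xor (c xor (~((b xor c) \/ b)))) \/ (b xor c))) xor b

t1 = b xor c
t2 = ~(t1 \/ b) = ~((b xor c) \/ b)
t3 = c xor t2 = c xor (~((b xor c) \/ b))
t4 = t2 xor t3 = (~((b xor c) \/ b)) xor (c xor (~((b xor c) \/ b)))
t5 = ~(t4 \/ t1) = ~(((~((b xor c) \/ b)) xor (c xor (~((b xor c) \/ b)))) \/ (b xor c))
t6 = t5 xor b = (~(((~((b xor c) \/ b)) xor (c xor (~((b xor c) \/ b)))) \/ (b xor c))) xor b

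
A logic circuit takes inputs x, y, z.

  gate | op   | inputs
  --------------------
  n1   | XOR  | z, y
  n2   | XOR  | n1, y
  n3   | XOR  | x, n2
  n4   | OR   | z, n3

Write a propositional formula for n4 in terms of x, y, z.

n1 = z XOR y
n2 = n1 XOR y = (z XOR y) XOR y
n3 = x XOR n2 = x XOR ((z XOR y) XOR y)
n4 = z OR n3 = z OR (x XOR ((z XOR y) XOR y))

z OR (x XOR ((z XOR y) XOR y))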